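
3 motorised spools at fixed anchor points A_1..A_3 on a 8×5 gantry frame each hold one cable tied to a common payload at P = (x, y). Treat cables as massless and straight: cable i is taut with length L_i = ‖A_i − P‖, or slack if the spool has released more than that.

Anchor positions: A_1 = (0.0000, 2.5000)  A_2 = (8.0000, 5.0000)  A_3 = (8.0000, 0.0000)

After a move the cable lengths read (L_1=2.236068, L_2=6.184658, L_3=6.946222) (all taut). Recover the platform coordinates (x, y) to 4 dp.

(2.0000, 3.5000)

each cable: (A_i−P)·(A_i−P) = L_i²; let c_i = ‖A_i‖²−L_i²
c_1 = 0.0000+6.2500−5.0000 = 1.2500
row 1: -16.0000x − 5.0000y = -49.5000  (c_2=50.7500)
row 2: -16.0000x + 5.0000y = -14.5000  (c_3=15.7500)
Cramer on rows 1–2 → x = 2.0000, y = 3.5000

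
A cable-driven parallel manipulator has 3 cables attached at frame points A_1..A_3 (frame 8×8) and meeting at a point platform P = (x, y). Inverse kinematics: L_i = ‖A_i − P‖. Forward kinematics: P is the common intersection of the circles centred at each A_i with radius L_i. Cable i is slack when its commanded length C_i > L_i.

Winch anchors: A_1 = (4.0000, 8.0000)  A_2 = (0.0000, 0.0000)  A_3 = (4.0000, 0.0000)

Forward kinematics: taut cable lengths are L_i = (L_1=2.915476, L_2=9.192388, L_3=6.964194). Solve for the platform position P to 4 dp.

(6.5000, 6.5000)

expand ‖A_i−P‖²=L_i² and subtract eq 1 (k_i ≔ ‖A_i‖²−L_i²)
k_1 = 16.0000+64.0000−8.5000 = 71.5000
eq1−eq2 → [8.0000  16.0000]·P = 156.0000
eq1−eq3 → [0.0000  16.0000]·P = 104.0000
2×2 solve → P = (6.5000, 6.5000)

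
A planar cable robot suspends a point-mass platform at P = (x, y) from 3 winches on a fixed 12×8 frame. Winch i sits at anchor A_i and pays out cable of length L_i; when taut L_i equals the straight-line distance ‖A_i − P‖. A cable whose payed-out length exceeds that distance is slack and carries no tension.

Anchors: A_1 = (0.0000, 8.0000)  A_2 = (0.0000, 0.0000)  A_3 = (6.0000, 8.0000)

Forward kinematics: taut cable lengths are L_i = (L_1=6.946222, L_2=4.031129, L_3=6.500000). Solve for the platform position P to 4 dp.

(3.5000, 2.0000)

circle eqns → linear via eq_j − eq_1; set c_j = A_j·A_j − L_j²
c_1 = 0.0000+64.0000−48.2500 = 15.7500
0.0000·x + 16.0000·y = c_1−c_2 = 32.0000
-12.0000·x + 0.0000·y = c_1−c_3 = -42.0000
solve first two rows → x=3.5000, y=2.0000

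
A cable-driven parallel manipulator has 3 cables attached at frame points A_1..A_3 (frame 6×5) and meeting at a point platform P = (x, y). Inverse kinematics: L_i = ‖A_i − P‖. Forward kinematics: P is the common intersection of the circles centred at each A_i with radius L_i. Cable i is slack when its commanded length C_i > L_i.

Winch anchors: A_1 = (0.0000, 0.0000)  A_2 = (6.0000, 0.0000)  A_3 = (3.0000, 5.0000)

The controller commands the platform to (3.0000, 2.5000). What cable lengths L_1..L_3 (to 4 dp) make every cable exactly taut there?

(3.9051, 3.9051, 2.5000)

cable 1: Δx=-3.0000, Δy=-2.5000; L_1 = √(Δx²+Δy²) = 3.9051
cable 2: Δx=3.0000, Δy=-2.5000; L_2 = √(Δx²+Δy²) = 3.9051
cable 3: Δx=0.0000, Δy=2.5000; L_3 = √(Δx²+Δy²) = 2.5000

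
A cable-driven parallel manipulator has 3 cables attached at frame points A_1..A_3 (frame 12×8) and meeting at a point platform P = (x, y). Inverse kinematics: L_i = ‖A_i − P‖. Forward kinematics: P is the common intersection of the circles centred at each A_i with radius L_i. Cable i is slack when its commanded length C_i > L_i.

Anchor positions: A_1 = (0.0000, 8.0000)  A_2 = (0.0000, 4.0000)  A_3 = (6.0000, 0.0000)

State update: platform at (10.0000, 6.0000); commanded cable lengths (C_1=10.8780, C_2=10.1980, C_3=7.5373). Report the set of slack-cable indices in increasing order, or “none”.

1, 3

i=1: geometric 10.1980 vs commanded 10.8780 ⇒ slack
i=2: geometric 10.1980 vs commanded 10.1980 ⇒ taut
i=3: geometric 7.2111 vs commanded 7.5373 ⇒ slack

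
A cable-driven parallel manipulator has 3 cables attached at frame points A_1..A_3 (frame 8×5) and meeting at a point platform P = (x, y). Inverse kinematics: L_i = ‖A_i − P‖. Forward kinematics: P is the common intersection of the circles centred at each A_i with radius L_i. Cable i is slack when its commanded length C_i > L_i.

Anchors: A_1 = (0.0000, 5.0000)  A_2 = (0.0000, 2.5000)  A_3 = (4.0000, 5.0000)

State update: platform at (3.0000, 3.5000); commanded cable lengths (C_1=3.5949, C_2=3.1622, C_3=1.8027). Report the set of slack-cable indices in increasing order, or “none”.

1

cable 1: L_1 = ‖A_1−P‖ = 3.3541;  C_1 = 3.5949 → slack
cable 2: L_2 = ‖A_2−P‖ = 3.1623;  C_2 = 3.1622 → taut
cable 3: L_3 = ‖A_3−P‖ = 1.8028;  C_3 = 1.8027 → taut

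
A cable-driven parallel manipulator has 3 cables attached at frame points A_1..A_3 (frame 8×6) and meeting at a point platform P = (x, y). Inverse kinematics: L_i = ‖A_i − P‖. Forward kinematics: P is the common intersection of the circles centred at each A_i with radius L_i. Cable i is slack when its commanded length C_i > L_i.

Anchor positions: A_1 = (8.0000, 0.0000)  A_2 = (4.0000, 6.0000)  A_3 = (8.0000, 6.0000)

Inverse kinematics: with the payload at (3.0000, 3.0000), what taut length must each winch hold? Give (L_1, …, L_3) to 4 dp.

(5.8310, 3.1623, 5.8310)

L_1 = √((8.0000−3.0000)² + (0.0000−3.0000)²) = 5.8310
L_2 = √((4.0000−3.0000)² + (6.0000−3.0000)²) = 3.1623
L_3 = √((8.0000−3.0000)² + (6.0000−3.0000)²) = 5.8310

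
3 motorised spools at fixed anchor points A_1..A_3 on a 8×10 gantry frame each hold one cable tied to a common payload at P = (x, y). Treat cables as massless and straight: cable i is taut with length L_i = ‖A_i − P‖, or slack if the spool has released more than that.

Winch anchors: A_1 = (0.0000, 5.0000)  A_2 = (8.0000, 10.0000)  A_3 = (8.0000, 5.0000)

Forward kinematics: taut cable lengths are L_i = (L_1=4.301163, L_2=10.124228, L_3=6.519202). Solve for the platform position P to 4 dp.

each cable: (A_i−P)·(A_i−P) = L_i²; let q_i = ‖A_i‖²−L_i²
q_1 = 0.0000+25.0000−18.5000 = 6.5000
row 1: -16.0000x − 10.0000y = -55.0000  (q_2=61.5000)
row 2: -16.0000x + 0.0000y = -40.0000  (q_3=46.5000)
Cramer on rows 1–2 → x = 2.5000, y = 1.5000

(2.5000, 1.5000)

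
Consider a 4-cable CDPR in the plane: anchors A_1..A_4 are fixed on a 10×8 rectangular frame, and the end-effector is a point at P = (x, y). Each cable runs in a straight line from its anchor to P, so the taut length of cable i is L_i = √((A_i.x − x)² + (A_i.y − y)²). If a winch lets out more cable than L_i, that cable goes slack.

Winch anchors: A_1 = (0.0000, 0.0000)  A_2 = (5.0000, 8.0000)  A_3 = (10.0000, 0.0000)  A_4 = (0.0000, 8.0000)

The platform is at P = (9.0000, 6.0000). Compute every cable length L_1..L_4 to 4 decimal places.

(10.8167, 4.4721, 6.0828, 9.2195)

L_1 = √((0.0000−9.0000)² + (0.0000−6.0000)²) = 10.8167
L_2 = √((5.0000−9.0000)² + (8.0000−6.0000)²) = 4.4721
L_3 = √((10.0000−9.0000)² + (0.0000−6.0000)²) = 6.0828
L_4 = √((0.0000−9.0000)² + (8.0000−6.0000)²) = 9.2195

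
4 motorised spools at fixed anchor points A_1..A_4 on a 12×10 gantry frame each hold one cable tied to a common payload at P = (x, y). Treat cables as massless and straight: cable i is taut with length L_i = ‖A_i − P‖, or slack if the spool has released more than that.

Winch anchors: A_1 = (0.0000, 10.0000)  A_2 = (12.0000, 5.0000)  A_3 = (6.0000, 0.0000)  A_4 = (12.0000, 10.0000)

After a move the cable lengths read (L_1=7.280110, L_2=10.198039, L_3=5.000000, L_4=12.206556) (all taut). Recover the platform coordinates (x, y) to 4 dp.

(2.0000, 3.0000)

expand ‖A_i−P‖²=L_i² and subtract eq 1 (q_i ≔ ‖A_i‖²−L_i²)
q_1 = 0.0000+100.0000−53.0000 = 47.0000
eq1−eq2 → [-24.0000  10.0000]·P = -18.0000
eq1−eq3 → [-12.0000  20.0000]·P = 36.0000
eq1−eq4 → [-24.0000  0.0000]·P = -48.0000
2×2 solve → P = (2.0000, 3.0000)
check cable 4: ‖A_4−P‖² = 149.0000 ≈ L_4² = 149.0000 ✓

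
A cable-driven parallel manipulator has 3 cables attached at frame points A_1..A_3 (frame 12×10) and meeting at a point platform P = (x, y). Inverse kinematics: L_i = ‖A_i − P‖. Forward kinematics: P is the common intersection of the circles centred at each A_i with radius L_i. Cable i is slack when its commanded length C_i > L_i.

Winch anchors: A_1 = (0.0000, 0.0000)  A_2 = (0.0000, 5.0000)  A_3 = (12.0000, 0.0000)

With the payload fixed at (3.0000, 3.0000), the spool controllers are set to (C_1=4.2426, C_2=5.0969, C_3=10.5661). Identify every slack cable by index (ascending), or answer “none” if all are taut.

i=1: geometric 4.2426 vs commanded 4.2426 ⇒ taut
i=2: geometric 3.6056 vs commanded 5.0969 ⇒ slack
i=3: geometric 9.4868 vs commanded 10.5661 ⇒ slack

2, 3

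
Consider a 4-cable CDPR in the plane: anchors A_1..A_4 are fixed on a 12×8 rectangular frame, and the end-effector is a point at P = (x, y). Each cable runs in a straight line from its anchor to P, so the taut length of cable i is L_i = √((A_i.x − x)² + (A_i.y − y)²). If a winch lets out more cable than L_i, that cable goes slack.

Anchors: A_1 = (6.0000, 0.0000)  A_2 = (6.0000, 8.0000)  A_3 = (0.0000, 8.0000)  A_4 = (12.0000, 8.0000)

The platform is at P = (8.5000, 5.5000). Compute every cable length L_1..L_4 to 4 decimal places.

cable 1: Δx=-2.5000, Δy=-5.5000; L_1 = √(Δx²+Δy²) = 6.0415
cable 2: Δx=-2.5000, Δy=2.5000; L_2 = √(Δx²+Δy²) = 3.5355
cable 3: Δx=-8.5000, Δy=2.5000; L_3 = √(Δx²+Δy²) = 8.8600
cable 4: Δx=3.5000, Δy=2.5000; L_4 = √(Δx²+Δy²) = 4.3012

(6.0415, 3.5355, 8.8600, 4.3012)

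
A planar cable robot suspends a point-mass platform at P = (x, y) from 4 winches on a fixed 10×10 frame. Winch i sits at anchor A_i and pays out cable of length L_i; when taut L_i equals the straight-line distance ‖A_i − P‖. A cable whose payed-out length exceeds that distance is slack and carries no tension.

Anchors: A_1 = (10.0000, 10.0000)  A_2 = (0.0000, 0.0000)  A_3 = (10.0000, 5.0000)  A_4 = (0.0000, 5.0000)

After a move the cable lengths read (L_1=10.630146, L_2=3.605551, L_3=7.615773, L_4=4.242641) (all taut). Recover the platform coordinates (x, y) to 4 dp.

(3.0000, 2.0000)

each cable: (A_i−P)·(A_i−P) = L_i²; let c_i = ‖A_i‖²−L_i²
c_1 = 100.0000+100.0000−113.0000 = 87.0000
row 1: 20.0000x + 20.0000y = 100.0000  (c_2=-13.0000)
row 2: 0.0000x + 10.0000y = 20.0000  (c_3=67.0000)
row 3: 20.0000x + 10.0000y = 80.0000  (c_4=7.0000)
Cramer on rows 1–2 → x = 3.0000, y = 2.0000
check cable 4: ‖A_4−P‖² = 18.0000 ≈ L_4² = 18.0000 ✓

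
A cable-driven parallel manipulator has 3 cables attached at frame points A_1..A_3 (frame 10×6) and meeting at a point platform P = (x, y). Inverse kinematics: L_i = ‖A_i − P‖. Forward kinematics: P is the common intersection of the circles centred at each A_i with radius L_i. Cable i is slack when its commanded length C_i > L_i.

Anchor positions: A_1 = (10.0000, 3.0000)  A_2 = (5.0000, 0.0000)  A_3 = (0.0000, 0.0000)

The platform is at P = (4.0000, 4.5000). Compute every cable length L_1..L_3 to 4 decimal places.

L_1 = √((10.0000−4.0000)² + (3.0000−4.5000)²) = 6.1847
L_2 = √((5.0000−4.0000)² + (0.0000−4.5000)²) = 4.6098
L_3 = √((0.0000−4.0000)² + (0.0000−4.5000)²) = 6.0208

(6.1847, 4.6098, 6.0208)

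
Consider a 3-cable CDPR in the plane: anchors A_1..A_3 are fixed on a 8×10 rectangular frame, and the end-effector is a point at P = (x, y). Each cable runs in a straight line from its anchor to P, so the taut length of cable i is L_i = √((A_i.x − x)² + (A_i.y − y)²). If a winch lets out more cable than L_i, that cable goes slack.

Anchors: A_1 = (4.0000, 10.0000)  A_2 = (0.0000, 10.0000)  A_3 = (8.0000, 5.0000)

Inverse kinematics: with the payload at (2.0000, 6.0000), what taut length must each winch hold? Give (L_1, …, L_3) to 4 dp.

L_1 = √((4.0000−2.0000)² + (10.0000−6.0000)²) = 4.4721
L_2 = √((0.0000−2.0000)² + (10.0000−6.0000)²) = 4.4721
L_3 = √((8.0000−2.0000)² + (5.0000−6.0000)²) = 6.0828

(4.4721, 4.4721, 6.0828)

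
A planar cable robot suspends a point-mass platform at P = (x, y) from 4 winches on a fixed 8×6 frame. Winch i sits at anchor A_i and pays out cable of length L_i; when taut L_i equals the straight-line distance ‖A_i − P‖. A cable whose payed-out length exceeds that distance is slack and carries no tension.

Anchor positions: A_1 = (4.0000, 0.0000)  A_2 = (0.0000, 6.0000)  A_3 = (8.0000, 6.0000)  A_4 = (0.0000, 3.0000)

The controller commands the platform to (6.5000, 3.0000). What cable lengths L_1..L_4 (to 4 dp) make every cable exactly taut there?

(3.9051, 7.1589, 3.3541, 6.5000)

cable 1: Δx=-2.5000, Δy=-3.0000; L_1 = √(Δx²+Δy²) = 3.9051
cable 2: Δx=-6.5000, Δy=3.0000; L_2 = √(Δx²+Δy²) = 7.1589
cable 3: Δx=1.5000, Δy=3.0000; L_3 = √(Δx²+Δy²) = 3.3541
cable 4: Δx=-6.5000, Δy=0.0000; L_4 = √(Δx²+Δy²) = 6.5000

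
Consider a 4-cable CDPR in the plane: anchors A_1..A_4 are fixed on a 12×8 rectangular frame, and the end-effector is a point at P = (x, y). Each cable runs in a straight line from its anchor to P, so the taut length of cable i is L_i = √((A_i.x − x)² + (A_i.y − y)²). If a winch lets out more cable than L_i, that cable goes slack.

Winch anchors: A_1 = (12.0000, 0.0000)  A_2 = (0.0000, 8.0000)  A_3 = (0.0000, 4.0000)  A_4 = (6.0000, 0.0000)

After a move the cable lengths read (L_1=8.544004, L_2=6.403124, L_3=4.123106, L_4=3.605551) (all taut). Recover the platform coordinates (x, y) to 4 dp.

expand ‖A_i−P‖²=L_i² and subtract eq 1 (q_i ≔ ‖A_i‖²−L_i²)
q_1 = 144.0000+0.0000−73.0000 = 71.0000
eq1−eq2 → [24.0000  -16.0000]·P = 48.0000
eq1−eq3 → [24.0000  -8.0000]·P = 72.0000
eq1−eq4 → [12.0000  0.0000]·P = 48.0000
2×2 solve → P = (4.0000, 3.0000)
check cable 4: ‖A_4−P‖² = 13.0000 ≈ L_4² = 13.0000 ✓

(4.0000, 3.0000)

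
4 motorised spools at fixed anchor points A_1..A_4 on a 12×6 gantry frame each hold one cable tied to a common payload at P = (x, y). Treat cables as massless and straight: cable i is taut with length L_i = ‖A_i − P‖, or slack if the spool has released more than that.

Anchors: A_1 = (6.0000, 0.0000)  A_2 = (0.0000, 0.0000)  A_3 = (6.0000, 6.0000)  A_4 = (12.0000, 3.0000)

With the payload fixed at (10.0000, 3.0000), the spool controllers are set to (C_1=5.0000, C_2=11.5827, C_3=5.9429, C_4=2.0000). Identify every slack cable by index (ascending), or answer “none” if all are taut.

2, 3

cable 1: L_1 = ‖A_1−P‖ = 5.0000;  C_1 = 5.0000 → taut
cable 2: L_2 = ‖A_2−P‖ = 10.4403;  C_2 = 11.5827 → slack
cable 3: L_3 = ‖A_3−P‖ = 5.0000;  C_3 = 5.9429 → slack
cable 4: L_4 = ‖A_4−P‖ = 2.0000;  C_4 = 2.0000 → taut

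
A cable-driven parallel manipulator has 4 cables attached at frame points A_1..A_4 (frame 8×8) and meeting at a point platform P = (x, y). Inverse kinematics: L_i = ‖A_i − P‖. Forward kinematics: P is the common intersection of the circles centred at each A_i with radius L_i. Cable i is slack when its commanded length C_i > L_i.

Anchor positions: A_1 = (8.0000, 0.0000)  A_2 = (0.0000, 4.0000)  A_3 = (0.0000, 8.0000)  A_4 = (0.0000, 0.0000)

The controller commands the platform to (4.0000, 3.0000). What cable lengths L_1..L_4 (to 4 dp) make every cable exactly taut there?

(5.0000, 4.1231, 6.4031, 5.0000)

L_1 = √((8.0000−4.0000)² + (0.0000−3.0000)²) = 5.0000
L_2 = √((0.0000−4.0000)² + (4.0000−3.0000)²) = 4.1231
L_3 = √((0.0000−4.0000)² + (8.0000−3.0000)²) = 6.4031
L_4 = √((0.0000−4.0000)² + (0.0000−3.0000)²) = 5.0000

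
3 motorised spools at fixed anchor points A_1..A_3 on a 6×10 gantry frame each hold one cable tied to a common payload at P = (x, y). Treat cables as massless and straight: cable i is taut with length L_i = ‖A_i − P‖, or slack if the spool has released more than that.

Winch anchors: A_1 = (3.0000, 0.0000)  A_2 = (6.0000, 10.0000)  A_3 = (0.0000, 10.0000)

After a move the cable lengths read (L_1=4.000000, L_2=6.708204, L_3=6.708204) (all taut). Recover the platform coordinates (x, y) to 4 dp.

(3.0000, 4.0000)

circle eqns → linear via eq_j − eq_1; set q_j = A_j·A_j − L_j²
q_1 = 9.0000+0.0000−16.0000 = -7.0000
-6.0000·x − 20.0000·y = q_1−q_2 = -98.0000
6.0000·x − 20.0000·y = q_1−q_3 = -62.0000
solve first two rows → x=3.0000, y=4.0000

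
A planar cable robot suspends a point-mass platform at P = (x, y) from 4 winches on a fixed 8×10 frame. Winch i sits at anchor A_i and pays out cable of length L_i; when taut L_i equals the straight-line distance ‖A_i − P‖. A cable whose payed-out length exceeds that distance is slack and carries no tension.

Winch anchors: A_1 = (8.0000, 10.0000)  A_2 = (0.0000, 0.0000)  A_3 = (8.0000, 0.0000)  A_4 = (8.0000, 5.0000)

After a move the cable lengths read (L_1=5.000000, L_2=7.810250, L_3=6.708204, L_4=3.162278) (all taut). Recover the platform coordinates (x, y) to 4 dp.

expand ‖A_i−P‖²=L_i² and subtract eq 1 (q_i ≔ ‖A_i‖²−L_i²)
q_1 = 64.0000+100.0000−25.0000 = 139.0000
eq1−eq2 → [16.0000  20.0000]·P = 200.0000
eq1−eq3 → [0.0000  20.0000]·P = 120.0000
eq1−eq4 → [0.0000  10.0000]·P = 60.0000
2×2 solve → P = (5.0000, 6.0000)
check cable 4: ‖A_4−P‖² = 10.0000 ≈ L_4² = 10.0000 ✓

(5.0000, 6.0000)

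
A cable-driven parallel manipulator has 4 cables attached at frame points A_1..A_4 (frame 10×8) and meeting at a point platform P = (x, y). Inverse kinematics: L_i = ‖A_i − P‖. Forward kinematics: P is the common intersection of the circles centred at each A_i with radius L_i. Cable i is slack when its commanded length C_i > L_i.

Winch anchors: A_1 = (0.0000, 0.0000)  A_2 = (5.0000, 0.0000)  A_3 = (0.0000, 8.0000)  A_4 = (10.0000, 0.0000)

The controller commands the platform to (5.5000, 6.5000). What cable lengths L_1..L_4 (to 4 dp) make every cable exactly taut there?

L_1: Δ = A_1−P = (-5.5000, -6.5000) → ‖Δ‖ = √72.5000 = 8.5147
L_2: Δ = A_2−P = (-0.5000, -6.5000) → ‖Δ‖ = √42.5000 = 6.5192
L_3: Δ = A_3−P = (-5.5000, 1.5000) → ‖Δ‖ = √32.5000 = 5.7009
L_4: Δ = A_4−P = (4.5000, -6.5000) → ‖Δ‖ = √62.5000 = 7.9057

(8.5147, 6.5192, 5.7009, 7.9057)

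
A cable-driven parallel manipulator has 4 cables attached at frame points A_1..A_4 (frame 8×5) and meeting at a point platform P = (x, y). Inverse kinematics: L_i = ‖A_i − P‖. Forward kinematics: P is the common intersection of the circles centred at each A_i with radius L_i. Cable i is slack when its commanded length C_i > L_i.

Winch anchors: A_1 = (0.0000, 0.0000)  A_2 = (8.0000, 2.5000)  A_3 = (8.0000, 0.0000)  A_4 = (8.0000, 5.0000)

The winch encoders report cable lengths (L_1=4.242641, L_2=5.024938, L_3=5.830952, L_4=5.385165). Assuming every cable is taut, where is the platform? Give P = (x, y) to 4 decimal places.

(3.0000, 3.0000)

circle eqns → linear via eq_j − eq_1; set k_j = A_j·A_j − L_j²
k_1 = 0.0000+0.0000−18.0000 = -18.0000
-16.0000·x − 5.0000·y = k_1−k_2 = -63.0000
-16.0000·x + 0.0000·y = k_1−k_3 = -48.0000
-16.0000·x − 10.0000·y = k_1−k_4 = -78.0000
solve first two rows → x=3.0000, y=3.0000
check cable 4: ‖A_4−P‖² = 29.0000 ≈ L_4² = 29.0000 ✓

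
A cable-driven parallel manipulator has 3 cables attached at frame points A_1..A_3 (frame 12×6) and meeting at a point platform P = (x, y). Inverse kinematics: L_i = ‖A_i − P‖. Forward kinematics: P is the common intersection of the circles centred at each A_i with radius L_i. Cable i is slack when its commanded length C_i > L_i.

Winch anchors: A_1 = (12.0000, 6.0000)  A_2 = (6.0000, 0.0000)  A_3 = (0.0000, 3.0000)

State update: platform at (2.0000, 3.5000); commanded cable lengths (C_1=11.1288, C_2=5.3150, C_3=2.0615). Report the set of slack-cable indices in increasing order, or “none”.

cable 1: L_1 = ‖A_1−P‖ = 10.3078;  C_1 = 11.1288 → slack
cable 2: L_2 = ‖A_2−P‖ = 5.3151;  C_2 = 5.3150 → taut
cable 3: L_3 = ‖A_3−P‖ = 2.0616;  C_3 = 2.0615 → taut

1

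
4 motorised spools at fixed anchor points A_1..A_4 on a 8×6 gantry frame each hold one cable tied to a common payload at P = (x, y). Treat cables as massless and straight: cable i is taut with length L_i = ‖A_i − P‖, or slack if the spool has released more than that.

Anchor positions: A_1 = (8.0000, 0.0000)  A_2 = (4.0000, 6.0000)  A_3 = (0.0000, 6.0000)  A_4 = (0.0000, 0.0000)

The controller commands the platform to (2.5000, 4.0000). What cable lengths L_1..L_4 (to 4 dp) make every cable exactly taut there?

(6.8007, 2.5000, 3.2016, 4.7170)

L_1 = √((8.0000−2.5000)² + (0.0000−4.0000)²) = 6.8007
L_2 = √((4.0000−2.5000)² + (6.0000−4.0000)²) = 2.5000
L_3 = √((0.0000−2.5000)² + (6.0000−4.0000)²) = 3.2016
L_4 = √((0.0000−2.5000)² + (0.0000−4.0000)²) = 4.7170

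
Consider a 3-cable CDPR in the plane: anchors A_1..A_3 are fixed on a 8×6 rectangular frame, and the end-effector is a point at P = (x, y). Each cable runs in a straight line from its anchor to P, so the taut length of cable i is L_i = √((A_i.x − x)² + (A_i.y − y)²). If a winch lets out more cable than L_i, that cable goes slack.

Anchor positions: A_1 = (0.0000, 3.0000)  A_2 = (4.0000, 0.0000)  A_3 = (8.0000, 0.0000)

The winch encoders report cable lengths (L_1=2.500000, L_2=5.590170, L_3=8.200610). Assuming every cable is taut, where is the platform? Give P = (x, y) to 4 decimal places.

(1.5000, 5.0000)

expand ‖A_i−P‖²=L_i² and subtract eq 1 (q_i ≔ ‖A_i‖²−L_i²)
q_1 = 0.0000+9.0000−6.2500 = 2.7500
eq1−eq2 → [-8.0000  6.0000]·P = 18.0000
eq1−eq3 → [-16.0000  6.0000]·P = 6.0000
2×2 solve → P = (1.5000, 5.0000)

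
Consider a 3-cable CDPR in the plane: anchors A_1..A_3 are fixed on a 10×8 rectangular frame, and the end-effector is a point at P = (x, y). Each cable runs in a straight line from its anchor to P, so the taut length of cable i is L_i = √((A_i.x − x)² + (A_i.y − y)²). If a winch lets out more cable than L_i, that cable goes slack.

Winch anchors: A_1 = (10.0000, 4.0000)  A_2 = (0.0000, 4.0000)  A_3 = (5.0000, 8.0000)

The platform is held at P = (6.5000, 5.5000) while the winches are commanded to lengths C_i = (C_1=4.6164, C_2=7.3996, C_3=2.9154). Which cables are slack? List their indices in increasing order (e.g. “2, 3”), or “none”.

1, 2

cable 1: L_1 = ‖A_1−P‖ = 3.8079;  C_1 = 4.6164 → slack
cable 2: L_2 = ‖A_2−P‖ = 6.6708;  C_2 = 7.3996 → slack
cable 3: L_3 = ‖A_3−P‖ = 2.9155;  C_3 = 2.9154 → taut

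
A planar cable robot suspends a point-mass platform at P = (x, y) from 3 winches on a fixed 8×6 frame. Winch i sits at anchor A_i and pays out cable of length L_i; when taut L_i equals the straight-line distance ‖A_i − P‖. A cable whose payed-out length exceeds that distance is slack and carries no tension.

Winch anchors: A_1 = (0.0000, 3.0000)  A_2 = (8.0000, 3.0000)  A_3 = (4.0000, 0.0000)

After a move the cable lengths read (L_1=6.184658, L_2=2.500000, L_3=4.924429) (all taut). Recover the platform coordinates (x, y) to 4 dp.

(6.0000, 4.5000)

expand ‖A_i−P‖²=L_i² and subtract eq 1 (k_i ≔ ‖A_i‖²−L_i²)
k_1 = 0.0000+9.0000−38.2500 = -29.2500
eq1−eq2 → [-16.0000  0.0000]·P = -96.0000
eq1−eq3 → [-8.0000  6.0000]·P = -21.0000
2×2 solve → P = (6.0000, 4.5000)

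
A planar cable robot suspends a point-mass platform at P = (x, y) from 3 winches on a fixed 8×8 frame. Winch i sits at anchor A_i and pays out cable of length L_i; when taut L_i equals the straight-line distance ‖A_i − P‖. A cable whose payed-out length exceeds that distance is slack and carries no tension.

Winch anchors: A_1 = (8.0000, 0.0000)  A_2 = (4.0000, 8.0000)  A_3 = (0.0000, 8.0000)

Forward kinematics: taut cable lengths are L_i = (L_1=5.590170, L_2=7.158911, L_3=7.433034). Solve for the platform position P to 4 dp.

(2.5000, 1.0000)

circle eqns → linear via eq_j − eq_1; set q_j = A_j·A_j − L_j²
q_1 = 64.0000+0.0000−31.2500 = 32.7500
8.0000·x − 16.0000·y = q_1−q_2 = 4.0000
16.0000·x − 16.0000·y = q_1−q_3 = 24.0000
solve first two rows → x=2.5000, y=1.0000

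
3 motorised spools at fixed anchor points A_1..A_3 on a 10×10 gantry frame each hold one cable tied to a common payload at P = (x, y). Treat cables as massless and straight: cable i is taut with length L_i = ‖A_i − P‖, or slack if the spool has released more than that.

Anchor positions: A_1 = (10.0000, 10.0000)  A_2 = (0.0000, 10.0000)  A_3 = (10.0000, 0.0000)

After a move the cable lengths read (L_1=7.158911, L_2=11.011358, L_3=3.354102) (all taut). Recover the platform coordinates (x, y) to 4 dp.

each cable: (A_i−P)·(A_i−P) = L_i²; let k_i = ‖A_i‖²−L_i²
k_1 = 100.0000+100.0000−51.2500 = 148.7500
row 1: 20.0000x + 0.0000y = 170.0000  (k_2=-21.2500)
row 2: 0.0000x + 20.0000y = 60.0000  (k_3=88.7500)
Cramer on rows 1–2 → x = 8.5000, y = 3.0000

(8.5000, 3.0000)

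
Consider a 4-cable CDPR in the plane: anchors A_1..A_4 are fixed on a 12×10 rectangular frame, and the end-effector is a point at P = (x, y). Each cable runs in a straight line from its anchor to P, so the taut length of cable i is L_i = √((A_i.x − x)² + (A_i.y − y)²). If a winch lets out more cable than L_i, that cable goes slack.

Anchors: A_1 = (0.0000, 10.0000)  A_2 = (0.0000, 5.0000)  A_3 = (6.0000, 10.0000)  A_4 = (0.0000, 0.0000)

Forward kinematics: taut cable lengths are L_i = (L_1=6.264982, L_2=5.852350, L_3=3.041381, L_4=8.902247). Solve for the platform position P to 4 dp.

(5.5000, 7.0000)

circle eqns → linear via eq_j − eq_1; set q_j = A_j·A_j − L_j²
q_1 = 0.0000+100.0000−39.2500 = 60.7500
0.0000·x + 10.0000·y = q_1−q_2 = 70.0000
-12.0000·x + 0.0000·y = q_1−q_3 = -66.0000
0.0000·x + 20.0000·y = q_1−q_4 = 140.0000
solve first two rows → x=5.5000, y=7.0000
check cable 4: ‖A_4−P‖² = 79.2500 ≈ L_4² = 79.2500 ✓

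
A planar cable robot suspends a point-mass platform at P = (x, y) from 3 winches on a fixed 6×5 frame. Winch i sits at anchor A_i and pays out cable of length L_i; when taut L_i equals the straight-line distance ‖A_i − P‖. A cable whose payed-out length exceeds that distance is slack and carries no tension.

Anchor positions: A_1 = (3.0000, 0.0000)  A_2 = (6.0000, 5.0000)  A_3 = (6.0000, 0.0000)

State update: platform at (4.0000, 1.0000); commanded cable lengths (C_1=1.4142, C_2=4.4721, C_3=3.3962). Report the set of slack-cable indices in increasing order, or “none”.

3

i=1: geometric 1.4142 vs commanded 1.4142 ⇒ taut
i=2: geometric 4.4721 vs commanded 4.4721 ⇒ taut
i=3: geometric 2.2361 vs commanded 3.3962 ⇒ slack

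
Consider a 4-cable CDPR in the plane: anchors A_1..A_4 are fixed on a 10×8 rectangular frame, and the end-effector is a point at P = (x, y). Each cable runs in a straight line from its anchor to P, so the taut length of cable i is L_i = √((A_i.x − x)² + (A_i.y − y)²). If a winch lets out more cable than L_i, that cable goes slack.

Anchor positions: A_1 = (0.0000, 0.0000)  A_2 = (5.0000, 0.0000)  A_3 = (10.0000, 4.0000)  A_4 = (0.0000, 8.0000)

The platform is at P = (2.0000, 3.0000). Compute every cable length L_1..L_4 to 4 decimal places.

(3.6056, 4.2426, 8.0623, 5.3852)

L_1: Δ = A_1−P = (-2.0000, -3.0000) → ‖Δ‖ = √13.0000 = 3.6056
L_2: Δ = A_2−P = (3.0000, -3.0000) → ‖Δ‖ = √18.0000 = 4.2426
L_3: Δ = A_3−P = (8.0000, 1.0000) → ‖Δ‖ = √65.0000 = 8.0623
L_4: Δ = A_4−P = (-2.0000, 5.0000) → ‖Δ‖ = √29.0000 = 5.3852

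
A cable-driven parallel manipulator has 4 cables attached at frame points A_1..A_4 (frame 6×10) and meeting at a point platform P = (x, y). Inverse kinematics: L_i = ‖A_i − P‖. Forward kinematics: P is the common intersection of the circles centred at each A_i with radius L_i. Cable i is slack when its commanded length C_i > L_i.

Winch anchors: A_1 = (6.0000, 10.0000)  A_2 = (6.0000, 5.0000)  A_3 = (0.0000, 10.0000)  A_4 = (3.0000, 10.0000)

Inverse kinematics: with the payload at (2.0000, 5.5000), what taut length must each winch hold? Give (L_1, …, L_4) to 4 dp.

L_1 = √((6.0000−2.0000)² + (10.0000−5.5000)²) = 6.0208
L_2 = √((6.0000−2.0000)² + (5.0000−5.5000)²) = 4.0311
L_3 = √((0.0000−2.0000)² + (10.0000−5.5000)²) = 4.9244
L_4 = √((3.0000−2.0000)² + (10.0000−5.5000)²) = 4.6098

(6.0208, 4.0311, 4.9244, 4.6098)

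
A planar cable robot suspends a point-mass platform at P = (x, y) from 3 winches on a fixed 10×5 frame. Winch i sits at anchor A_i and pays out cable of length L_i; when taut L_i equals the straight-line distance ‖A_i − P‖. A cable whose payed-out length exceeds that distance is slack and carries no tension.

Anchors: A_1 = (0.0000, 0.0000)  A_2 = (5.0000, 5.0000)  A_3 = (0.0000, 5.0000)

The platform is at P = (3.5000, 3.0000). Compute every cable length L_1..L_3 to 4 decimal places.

cable 1: Δx=-3.5000, Δy=-3.0000; L_1 = √(Δx²+Δy²) = 4.6098
cable 2: Δx=1.5000, Δy=2.0000; L_2 = √(Δx²+Δy²) = 2.5000
cable 3: Δx=-3.5000, Δy=2.0000; L_3 = √(Δx²+Δy²) = 4.0311

(4.6098, 2.5000, 4.0311)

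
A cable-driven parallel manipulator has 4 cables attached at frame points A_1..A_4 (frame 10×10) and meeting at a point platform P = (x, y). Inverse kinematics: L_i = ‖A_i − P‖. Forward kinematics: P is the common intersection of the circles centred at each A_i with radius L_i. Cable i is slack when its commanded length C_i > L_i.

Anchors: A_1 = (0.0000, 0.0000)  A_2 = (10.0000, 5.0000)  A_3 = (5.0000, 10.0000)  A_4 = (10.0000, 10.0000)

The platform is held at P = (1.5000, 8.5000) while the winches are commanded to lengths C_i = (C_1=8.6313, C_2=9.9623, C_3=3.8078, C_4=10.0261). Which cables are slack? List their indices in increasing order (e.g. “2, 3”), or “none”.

2, 4

i=1: geometric 8.6313 vs commanded 8.6313 ⇒ taut
i=2: geometric 9.1924 vs commanded 9.9623 ⇒ slack
i=3: geometric 3.8079 vs commanded 3.8078 ⇒ taut
i=4: geometric 8.6313 vs commanded 10.0261 ⇒ slack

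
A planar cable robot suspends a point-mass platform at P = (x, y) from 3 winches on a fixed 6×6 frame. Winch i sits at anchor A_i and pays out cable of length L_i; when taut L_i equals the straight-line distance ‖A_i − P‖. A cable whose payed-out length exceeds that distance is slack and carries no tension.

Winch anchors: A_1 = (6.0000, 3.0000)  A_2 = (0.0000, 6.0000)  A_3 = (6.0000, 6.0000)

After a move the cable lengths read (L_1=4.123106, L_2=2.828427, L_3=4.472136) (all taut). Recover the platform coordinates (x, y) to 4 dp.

(2.0000, 4.0000)

circle eqns → linear via eq_j − eq_1; set k_j = A_j·A_j − L_j²
k_1 = 36.0000+9.0000−17.0000 = 28.0000
12.0000·x − 6.0000·y = k_1−k_2 = 0.0000
0.0000·x − 6.0000·y = k_1−k_3 = -24.0000
solve first two rows → x=2.0000, y=4.0000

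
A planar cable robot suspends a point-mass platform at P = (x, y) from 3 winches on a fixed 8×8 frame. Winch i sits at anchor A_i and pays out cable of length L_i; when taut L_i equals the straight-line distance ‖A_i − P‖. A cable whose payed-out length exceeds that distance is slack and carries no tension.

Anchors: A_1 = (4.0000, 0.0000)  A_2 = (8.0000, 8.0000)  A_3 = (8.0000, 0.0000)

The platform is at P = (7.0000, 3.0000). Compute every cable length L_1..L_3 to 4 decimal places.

(4.2426, 5.0990, 3.1623)

cable 1: Δx=-3.0000, Δy=-3.0000; L_1 = √(Δx²+Δy²) = 4.2426
cable 2: Δx=1.0000, Δy=5.0000; L_2 = √(Δx²+Δy²) = 5.0990
cable 3: Δx=1.0000, Δy=-3.0000; L_3 = √(Δx²+Δy²) = 3.1623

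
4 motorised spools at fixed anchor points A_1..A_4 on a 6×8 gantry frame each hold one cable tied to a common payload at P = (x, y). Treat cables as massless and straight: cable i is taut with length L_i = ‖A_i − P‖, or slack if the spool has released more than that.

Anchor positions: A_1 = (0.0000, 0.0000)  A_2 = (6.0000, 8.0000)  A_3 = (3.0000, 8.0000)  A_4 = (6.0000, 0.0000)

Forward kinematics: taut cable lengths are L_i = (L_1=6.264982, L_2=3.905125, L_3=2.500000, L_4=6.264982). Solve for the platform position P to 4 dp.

each cable: (A_i−P)·(A_i−P) = L_i²; let k_i = ‖A_i‖²−L_i²
k_1 = 0.0000+0.0000−39.2500 = -39.2500
row 1: -12.0000x − 16.0000y = -124.0000  (k_2=84.7500)
row 2: -6.0000x − 16.0000y = -106.0000  (k_3=66.7500)
row 3: -12.0000x + 0.0000y = -36.0000  (k_4=-3.2500)
Cramer on rows 1–2 → x = 3.0000, y = 5.5000
check cable 4: ‖A_4−P‖² = 39.2500 ≈ L_4² = 39.2500 ✓

(3.0000, 5.5000)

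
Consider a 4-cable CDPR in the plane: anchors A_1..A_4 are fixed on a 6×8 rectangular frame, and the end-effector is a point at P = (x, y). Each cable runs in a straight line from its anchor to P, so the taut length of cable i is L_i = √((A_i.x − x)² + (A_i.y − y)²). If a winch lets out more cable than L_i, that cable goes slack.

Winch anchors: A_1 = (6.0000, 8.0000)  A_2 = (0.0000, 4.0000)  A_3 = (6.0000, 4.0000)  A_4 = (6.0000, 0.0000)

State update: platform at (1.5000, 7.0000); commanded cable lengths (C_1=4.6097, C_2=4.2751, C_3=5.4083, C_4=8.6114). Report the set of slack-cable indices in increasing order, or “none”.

cable 1: L_1 = ‖A_1−P‖ = 4.6098;  C_1 = 4.6097 → taut
cable 2: L_2 = ‖A_2−P‖ = 3.3541;  C_2 = 4.2751 → slack
cable 3: L_3 = ‖A_3−P‖ = 5.4083;  C_3 = 5.4083 → taut
cable 4: L_4 = ‖A_4−P‖ = 8.3217;  C_4 = 8.6114 → slack

2, 4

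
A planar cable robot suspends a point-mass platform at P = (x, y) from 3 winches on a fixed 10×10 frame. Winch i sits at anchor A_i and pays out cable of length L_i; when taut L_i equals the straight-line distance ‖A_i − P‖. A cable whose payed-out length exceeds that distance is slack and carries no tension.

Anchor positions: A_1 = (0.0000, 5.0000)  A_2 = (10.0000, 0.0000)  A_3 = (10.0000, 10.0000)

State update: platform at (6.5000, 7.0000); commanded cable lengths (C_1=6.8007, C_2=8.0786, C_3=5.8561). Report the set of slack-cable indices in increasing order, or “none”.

2, 3

i=1: geometric 6.8007 vs commanded 6.8007 ⇒ taut
i=2: geometric 7.8262 vs commanded 8.0786 ⇒ slack
i=3: geometric 4.6098 vs commanded 5.8561 ⇒ slack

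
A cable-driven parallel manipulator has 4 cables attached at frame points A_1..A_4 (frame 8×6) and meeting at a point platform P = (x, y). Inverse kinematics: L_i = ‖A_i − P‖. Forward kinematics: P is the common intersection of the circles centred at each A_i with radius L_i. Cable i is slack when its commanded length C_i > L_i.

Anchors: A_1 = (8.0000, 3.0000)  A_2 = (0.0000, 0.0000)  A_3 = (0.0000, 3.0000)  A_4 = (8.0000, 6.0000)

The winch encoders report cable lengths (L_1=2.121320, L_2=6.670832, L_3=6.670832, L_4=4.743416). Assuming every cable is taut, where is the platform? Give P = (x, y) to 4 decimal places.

(6.5000, 1.5000)

each cable: (A_i−P)·(A_i−P) = L_i²; let q_i = ‖A_i‖²−L_i²
q_1 = 64.0000+9.0000−4.5000 = 68.5000
row 1: 16.0000x + 6.0000y = 113.0000  (q_2=-44.5000)
row 2: 16.0000x + 0.0000y = 104.0000  (q_3=-35.5000)
row 3: 0.0000x − 6.0000y = -9.0000  (q_4=77.5000)
Cramer on rows 1–2 → x = 6.5000, y = 1.5000
check cable 4: ‖A_4−P‖² = 22.5000 ≈ L_4² = 22.5000 ✓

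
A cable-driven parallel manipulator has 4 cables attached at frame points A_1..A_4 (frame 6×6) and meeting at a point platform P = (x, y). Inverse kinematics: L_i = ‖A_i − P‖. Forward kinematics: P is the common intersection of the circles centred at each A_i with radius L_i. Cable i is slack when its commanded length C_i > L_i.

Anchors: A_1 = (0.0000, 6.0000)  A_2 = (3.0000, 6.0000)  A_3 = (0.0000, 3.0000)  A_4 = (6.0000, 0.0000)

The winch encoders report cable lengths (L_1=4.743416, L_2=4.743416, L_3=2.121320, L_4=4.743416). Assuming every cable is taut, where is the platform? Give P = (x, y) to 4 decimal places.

(1.5000, 1.5000)

expand ‖A_i−P‖²=L_i² and subtract eq 1 (q_i ≔ ‖A_i‖²−L_i²)
q_1 = 0.0000+36.0000−22.5000 = 13.5000
eq1−eq2 → [-6.0000  0.0000]·P = -9.0000
eq1−eq3 → [0.0000  6.0000]·P = 9.0000
eq1−eq4 → [-12.0000  12.0000]·P = 0.0000
2×2 solve → P = (1.5000, 1.5000)
check cable 4: ‖A_4−P‖² = 22.5000 ≈ L_4² = 22.5000 ✓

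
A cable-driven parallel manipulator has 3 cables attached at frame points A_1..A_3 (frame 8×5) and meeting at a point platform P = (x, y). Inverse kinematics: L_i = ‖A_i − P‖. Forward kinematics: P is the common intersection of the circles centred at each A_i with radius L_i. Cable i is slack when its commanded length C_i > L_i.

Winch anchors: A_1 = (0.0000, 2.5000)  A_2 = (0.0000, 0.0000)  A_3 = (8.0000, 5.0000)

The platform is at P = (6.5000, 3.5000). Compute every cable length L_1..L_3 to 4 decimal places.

(6.5765, 7.3824, 2.1213)

cable 1: Δx=-6.5000, Δy=-1.0000; L_1 = √(Δx²+Δy²) = 6.5765
cable 2: Δx=-6.5000, Δy=-3.5000; L_2 = √(Δx²+Δy²) = 7.3824
cable 3: Δx=1.5000, Δy=1.5000; L_3 = √(Δx²+Δy²) = 2.1213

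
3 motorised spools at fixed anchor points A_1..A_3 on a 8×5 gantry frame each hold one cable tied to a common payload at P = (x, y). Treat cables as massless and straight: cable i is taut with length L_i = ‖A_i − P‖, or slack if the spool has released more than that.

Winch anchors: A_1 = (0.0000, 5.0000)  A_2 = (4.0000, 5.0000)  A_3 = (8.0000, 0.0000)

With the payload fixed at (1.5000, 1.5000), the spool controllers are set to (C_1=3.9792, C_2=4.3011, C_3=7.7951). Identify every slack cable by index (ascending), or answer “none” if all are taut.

i=1: geometric 3.8079 vs commanded 3.9792 ⇒ slack
i=2: geometric 4.3012 vs commanded 4.3011 ⇒ taut
i=3: geometric 6.6708 vs commanded 7.7951 ⇒ slack

1, 3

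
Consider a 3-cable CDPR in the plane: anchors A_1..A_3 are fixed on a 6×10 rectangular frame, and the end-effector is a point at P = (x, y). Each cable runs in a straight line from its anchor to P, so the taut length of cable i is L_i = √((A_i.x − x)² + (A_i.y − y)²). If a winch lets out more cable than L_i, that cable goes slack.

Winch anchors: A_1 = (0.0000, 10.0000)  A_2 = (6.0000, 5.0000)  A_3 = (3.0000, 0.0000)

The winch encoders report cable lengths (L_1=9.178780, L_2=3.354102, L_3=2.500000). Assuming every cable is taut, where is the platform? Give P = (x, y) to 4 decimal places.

each cable: (A_i−P)·(A_i−P) = L_i²; let q_i = ‖A_i‖²−L_i²
q_1 = 0.0000+100.0000−84.2500 = 15.7500
row 1: -12.0000x + 10.0000y = -34.0000  (q_2=49.7500)
row 2: -6.0000x + 20.0000y = 13.0000  (q_3=2.7500)
Cramer on rows 1–2 → x = 4.5000, y = 2.0000

(4.5000, 2.0000)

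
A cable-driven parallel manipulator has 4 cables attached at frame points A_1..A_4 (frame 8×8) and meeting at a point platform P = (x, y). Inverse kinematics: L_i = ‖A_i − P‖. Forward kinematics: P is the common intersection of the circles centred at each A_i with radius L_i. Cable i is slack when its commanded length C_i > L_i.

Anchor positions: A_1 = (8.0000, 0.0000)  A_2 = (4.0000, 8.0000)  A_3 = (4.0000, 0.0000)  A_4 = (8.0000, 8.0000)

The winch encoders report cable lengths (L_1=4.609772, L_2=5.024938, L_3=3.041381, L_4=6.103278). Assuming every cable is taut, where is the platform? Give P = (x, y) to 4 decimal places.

expand ‖A_i−P‖²=L_i² and subtract eq 1 (c_i ≔ ‖A_i‖²−L_i²)
c_1 = 64.0000+0.0000−21.2500 = 42.7500
eq1−eq2 → [8.0000  -16.0000]·P = -12.0000
eq1−eq3 → [8.0000  0.0000]·P = 36.0000
eq1−eq4 → [0.0000  -16.0000]·P = -48.0000
2×2 solve → P = (4.5000, 3.0000)
check cable 4: ‖A_4−P‖² = 37.2500 ≈ L_4² = 37.2500 ✓

(4.5000, 3.0000)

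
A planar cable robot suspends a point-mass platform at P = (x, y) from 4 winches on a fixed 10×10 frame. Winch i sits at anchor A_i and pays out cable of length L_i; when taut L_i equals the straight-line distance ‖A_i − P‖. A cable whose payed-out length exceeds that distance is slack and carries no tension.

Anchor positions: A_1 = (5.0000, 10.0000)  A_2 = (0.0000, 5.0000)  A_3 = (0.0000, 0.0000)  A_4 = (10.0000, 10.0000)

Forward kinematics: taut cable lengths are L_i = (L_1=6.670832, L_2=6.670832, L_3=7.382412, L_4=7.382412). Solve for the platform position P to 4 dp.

each cable: (A_i−P)·(A_i−P) = L_i²; let q_i = ‖A_i‖²−L_i²
q_1 = 25.0000+100.0000−44.5000 = 80.5000
row 1: 10.0000x + 10.0000y = 100.0000  (q_2=-19.5000)
row 2: 10.0000x + 20.0000y = 135.0000  (q_3=-54.5000)
row 3: -10.0000x + 0.0000y = -65.0000  (q_4=145.5000)
Cramer on rows 1–2 → x = 6.5000, y = 3.5000
check cable 4: ‖A_4−P‖² = 54.5000 ≈ L_4² = 54.5000 ✓

(6.5000, 3.5000)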